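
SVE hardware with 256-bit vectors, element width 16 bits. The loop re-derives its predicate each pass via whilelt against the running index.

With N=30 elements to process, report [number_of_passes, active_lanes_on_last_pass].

[iterations, last_vl] = [2, 14]

register lanes = 256/16 = 16
30 elements at 16/iter → 2 passes, remainder 14 on the last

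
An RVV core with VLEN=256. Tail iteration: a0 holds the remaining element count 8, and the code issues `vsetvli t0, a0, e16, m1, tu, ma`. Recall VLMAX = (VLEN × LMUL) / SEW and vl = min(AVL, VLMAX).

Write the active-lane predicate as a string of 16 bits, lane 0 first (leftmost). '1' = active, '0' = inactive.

predicate = 1111111100000000

VLMAX = VLEN×LMUL/SEW = 256×1/16 = 16
vl ← min(8, 16) = 8
bits (lane 0 leftmost): 1111111100000000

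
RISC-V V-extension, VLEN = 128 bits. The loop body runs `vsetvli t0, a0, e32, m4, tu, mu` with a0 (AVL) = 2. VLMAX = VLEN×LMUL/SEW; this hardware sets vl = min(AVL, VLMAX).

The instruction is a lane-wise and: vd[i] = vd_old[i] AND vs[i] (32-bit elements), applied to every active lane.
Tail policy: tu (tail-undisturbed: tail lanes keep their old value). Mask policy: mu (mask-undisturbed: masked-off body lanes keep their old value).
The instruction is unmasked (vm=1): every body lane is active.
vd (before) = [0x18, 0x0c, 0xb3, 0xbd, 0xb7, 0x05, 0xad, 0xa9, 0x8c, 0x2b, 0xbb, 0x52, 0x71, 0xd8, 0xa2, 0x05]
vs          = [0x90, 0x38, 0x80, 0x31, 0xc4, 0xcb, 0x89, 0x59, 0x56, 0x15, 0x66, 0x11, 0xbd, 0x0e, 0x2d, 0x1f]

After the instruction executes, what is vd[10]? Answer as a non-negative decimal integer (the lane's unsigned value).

VLMAX = (128 × 4) / 32 = 16 lanes
vl ← min(2, 16) = 2
[0] and(0x18,0x90) = 0x10
[1] and(0x0c,0x38) = 0x08
[2] tail/keep = 0xb3
[3] tail/keep = 0xbd
[4] tail/keep = 0xb7
[5] tail/keep = 0x05
[6] tail/keep = 0xad
[7] tail/keep = 0xa9
[8] tail/keep = 0x8c
[9] tail/keep = 0x2b
[10] tail/keep = 0xbb
[11] tail/keep = 0x52
[12] tail/keep = 0x71
[13] tail/keep = 0xd8
[14] tail/keep = 0xa2
[15] tail/keep = 0x05

vd[10] = 187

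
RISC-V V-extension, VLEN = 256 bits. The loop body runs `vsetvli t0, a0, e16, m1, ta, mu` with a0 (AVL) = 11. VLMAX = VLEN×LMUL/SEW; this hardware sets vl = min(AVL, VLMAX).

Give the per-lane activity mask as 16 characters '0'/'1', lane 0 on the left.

VLMAX = VLEN×LMUL/SEW = 256×1/16 = 16
vl ← min(11, 16) = 11
bits (lane 0 leftmost): 1111111111100000

predicate = 1111111111100000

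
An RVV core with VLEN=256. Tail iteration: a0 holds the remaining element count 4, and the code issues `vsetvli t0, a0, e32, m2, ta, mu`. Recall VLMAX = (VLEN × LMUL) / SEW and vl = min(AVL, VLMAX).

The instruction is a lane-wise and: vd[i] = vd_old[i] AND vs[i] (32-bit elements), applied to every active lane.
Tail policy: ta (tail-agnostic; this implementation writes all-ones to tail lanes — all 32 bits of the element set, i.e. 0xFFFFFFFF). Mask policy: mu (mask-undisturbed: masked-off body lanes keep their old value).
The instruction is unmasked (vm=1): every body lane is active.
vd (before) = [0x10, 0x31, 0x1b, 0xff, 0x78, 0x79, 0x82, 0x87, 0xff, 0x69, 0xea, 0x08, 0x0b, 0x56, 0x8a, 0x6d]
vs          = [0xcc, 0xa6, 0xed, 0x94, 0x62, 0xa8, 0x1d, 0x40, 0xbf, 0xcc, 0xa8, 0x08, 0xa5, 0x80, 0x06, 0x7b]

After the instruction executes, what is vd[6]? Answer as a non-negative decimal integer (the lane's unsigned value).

vd[6] = 4294967295

lanes per group: 256·2/32 = 16
vl ← min(4, 16) = 4
  i=0: and(0x10,0xcc) → 0
  i=1: and(0x31,0xa6) → 32
  i=2: and(0x1b,0xed) → 9
  i=3: and(0xff,0x94) → 148
  i=4: tail/ones → 4294967295
  i=5: tail/ones → 4294967295
  i=6: tail/ones → 4294967295
  i=7: tail/ones → 4294967295
  i=8: tail/ones → 4294967295
  i=9: tail/ones → 4294967295
  i=10: tail/ones → 4294967295
  i=11: tail/ones → 4294967295
  i=12: tail/ones → 4294967295
  i=13: tail/ones → 4294967295
  i=14: tail/ones → 4294967295
  i=15: tail/ones → 4294967295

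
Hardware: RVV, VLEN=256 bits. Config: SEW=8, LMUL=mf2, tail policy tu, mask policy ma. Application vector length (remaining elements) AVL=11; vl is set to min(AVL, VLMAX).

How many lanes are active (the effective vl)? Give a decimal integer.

lanes per group: 256·1/2/8 = 16
vl = min(AVL, VLMAX) = min(11, 16) = 11

vl = 11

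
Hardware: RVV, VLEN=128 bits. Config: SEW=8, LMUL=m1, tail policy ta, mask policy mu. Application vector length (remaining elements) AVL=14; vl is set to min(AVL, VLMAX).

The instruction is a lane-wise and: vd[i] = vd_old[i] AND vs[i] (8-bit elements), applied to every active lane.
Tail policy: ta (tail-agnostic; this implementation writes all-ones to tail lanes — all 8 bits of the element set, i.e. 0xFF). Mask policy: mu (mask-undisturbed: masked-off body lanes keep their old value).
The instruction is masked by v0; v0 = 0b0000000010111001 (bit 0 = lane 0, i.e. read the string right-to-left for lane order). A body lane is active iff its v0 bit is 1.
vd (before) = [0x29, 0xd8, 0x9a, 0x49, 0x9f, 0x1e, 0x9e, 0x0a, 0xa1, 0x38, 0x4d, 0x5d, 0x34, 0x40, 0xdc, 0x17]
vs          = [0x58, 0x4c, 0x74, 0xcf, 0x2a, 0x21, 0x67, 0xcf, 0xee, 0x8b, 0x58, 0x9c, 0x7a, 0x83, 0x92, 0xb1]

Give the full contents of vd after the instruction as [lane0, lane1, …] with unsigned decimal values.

vd = [8, 216, 154, 73, 10, 0, 158, 10, 161, 56, 77, 93, 52, 64, 255, 255]

lanes per group: 128·1/8 = 16
vl ← min(14, 16) = 14
vd[0] and(0x29,0x58) -> 0x08
vd[1] mask-off/keep -> 0xd8
vd[2] mask-off/keep -> 0x9a
vd[3] and(0x49,0xcf) -> 0x49
vd[4] and(0x9f,0x2a) -> 0x0a
vd[5] and(0x1e,0x21) -> 0x00
vd[6] mask-off/keep -> 0x9e
vd[7] and(0x0a,0xcf) -> 0x0a
vd[8] mask-off/keep -> 0xa1
vd[9] mask-off/keep -> 0x38
vd[10] mask-off/keep -> 0x4d
vd[11] mask-off/keep -> 0x5d
vd[12] mask-off/keep -> 0x34
vd[13] mask-off/keep -> 0x40
vd[14] tail/ones -> 0xff
vd[15] tail/ones -> 0xff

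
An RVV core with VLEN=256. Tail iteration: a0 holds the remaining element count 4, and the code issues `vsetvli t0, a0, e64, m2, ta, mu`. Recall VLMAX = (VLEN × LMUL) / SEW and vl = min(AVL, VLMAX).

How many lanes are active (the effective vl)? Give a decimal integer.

lanes per group: 256·2/64 = 8
AVL=4 ≤ VLMAX=8, so vl = 4

vl = 4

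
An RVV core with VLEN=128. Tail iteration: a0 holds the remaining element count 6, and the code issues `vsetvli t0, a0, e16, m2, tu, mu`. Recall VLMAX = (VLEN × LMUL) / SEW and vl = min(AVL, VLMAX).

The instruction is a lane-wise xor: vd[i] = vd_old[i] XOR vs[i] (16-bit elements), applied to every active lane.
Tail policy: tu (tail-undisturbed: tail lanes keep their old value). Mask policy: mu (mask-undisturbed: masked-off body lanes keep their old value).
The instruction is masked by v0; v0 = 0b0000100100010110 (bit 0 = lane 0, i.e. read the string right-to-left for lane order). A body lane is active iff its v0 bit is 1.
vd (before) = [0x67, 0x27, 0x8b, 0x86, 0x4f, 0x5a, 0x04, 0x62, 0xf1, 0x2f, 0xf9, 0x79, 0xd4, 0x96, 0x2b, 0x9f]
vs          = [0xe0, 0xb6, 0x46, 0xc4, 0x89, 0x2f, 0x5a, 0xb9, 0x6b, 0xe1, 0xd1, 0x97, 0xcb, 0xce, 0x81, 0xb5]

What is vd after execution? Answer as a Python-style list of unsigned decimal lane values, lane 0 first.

lanes per group: 128·2/16 = 16
vl ← min(6, 16) = 6
lane  0: mask-off/keep ⇒ 0x67
lane  1: xor(0x27,0xb6) ⇒ 0x91
lane  2: xor(0x8b,0x46) ⇒ 0xcd
lane  3: mask-off/keep ⇒ 0x86
lane  4: xor(0x4f,0x89) ⇒ 0xc6
lane  5: mask-off/keep ⇒ 0x5a
lane  6: tail/keep ⇒ 0x04
lane  7: tail/keep ⇒ 0x62
lane  8: tail/keep ⇒ 0xf1
lane  9: tail/keep ⇒ 0x2f
lane 10: tail/keep ⇒ 0xf9
lane 11: tail/keep ⇒ 0x79
lane 12: tail/keep ⇒ 0xd4
lane 13: tail/keep ⇒ 0x96
lane 14: tail/keep ⇒ 0x2b
lane 15: tail/keep ⇒ 0x9f

vd = [103, 145, 205, 134, 198, 90, 4, 98, 241, 47, 249, 121, 212, 150, 43, 159]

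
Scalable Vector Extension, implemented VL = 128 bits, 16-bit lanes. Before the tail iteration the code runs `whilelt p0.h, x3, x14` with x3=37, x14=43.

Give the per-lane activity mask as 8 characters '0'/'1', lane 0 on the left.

128-bit reg / 16-bit elem → 8 lanes
whilelt: lane j active iff 37+j < 43 → j < 6 → 6 active
bits (lane 0 leftmost): 11111100

predicate = 11111100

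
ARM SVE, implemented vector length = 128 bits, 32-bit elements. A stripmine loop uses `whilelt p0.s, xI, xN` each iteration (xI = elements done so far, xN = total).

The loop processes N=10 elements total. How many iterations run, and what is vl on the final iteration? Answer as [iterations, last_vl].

lane count: 128 div 32 = 4
10 elements at 4/iter → 3 passes, remainder 2 on the last

[iterations, last_vl] = [3, 2]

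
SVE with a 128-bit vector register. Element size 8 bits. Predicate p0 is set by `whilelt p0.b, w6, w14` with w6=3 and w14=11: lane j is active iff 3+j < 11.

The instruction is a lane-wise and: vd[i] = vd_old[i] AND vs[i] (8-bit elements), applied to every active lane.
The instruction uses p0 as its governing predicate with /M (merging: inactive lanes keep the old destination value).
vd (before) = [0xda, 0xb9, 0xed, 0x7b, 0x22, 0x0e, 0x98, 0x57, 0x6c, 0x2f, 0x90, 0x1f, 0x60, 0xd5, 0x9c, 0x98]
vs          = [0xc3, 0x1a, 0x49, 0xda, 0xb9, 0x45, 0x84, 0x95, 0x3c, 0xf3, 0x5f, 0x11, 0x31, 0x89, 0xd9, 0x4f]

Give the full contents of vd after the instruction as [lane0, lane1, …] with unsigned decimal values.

vd = [194, 24, 73, 90, 32, 4, 128, 21, 108, 47, 144, 31, 96, 213, 156, 152]

lane count: 128 div 8 = 16
active while 3+j < 11, i.e. j ∈ [0,8) capped at 16 ⇒ 8
vd[0] and(0xda,0xc3) -> 0xc2
vd[1] and(0xb9,0x1a) -> 0x18
vd[2] and(0xed,0x49) -> 0x49
vd[3] and(0x7b,0xda) -> 0x5a
vd[4] and(0x22,0xb9) -> 0x20
vd[5] and(0x0e,0x45) -> 0x04
vd[6] and(0x98,0x84) -> 0x80
vd[7] and(0x57,0x95) -> 0x15
vd[8] tail/keep -> 0x6c
vd[9] tail/keep -> 0x2f
vd[10] tail/keep -> 0x90
vd[11] tail/keep -> 0x1f
vd[12] tail/keep -> 0x60
vd[13] tail/keep -> 0xd5
vd[14] tail/keep -> 0x9c
vd[15] tail/keep -> 0x98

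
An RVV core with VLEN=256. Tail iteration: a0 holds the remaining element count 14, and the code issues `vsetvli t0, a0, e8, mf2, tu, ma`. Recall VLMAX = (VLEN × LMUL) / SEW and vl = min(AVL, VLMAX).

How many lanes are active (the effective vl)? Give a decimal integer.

VLMAX = (256 × 1/2) / 8 = 16 lanes
vl ← min(14, 16) = 14

vl = 14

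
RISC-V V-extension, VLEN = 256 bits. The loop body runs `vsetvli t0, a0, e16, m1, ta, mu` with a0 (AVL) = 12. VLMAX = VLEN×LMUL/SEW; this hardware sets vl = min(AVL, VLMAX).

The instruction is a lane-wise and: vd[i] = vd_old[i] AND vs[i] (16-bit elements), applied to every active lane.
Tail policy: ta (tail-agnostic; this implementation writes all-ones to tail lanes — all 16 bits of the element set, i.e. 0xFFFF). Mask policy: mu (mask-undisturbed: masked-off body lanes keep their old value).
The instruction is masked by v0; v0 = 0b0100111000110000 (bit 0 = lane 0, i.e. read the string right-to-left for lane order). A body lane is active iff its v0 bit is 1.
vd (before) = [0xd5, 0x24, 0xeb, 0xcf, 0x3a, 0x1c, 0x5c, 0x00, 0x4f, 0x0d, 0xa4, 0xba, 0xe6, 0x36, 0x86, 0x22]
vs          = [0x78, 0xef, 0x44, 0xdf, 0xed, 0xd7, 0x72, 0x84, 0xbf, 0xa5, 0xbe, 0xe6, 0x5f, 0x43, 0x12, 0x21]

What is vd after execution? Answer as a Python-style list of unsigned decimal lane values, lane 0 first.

lanes per group: 256·1/16 = 16
vl ← min(12, 16) = 12
vd[0] mask-off/keep -> 0xd5
vd[1] mask-off/keep -> 0x24
vd[2] mask-off/keep -> 0xeb
vd[3] mask-off/keep -> 0xcf
vd[4] and(0x3a,0xed) -> 0x28
vd[5] and(0x1c,0xd7) -> 0x14
vd[6] mask-off/keep -> 0x5c
vd[7] mask-off/keep -> 0x00
vd[8] mask-off/keep -> 0x4f
vd[9] and(0x0d,0xa5) -> 0x05
vd[10] and(0xa4,0xbe) -> 0xa4
vd[11] and(0xba,0xe6) -> 0xa2
vd[12] tail/ones -> 0xffff
vd[13] tail/ones -> 0xffff
vd[14] tail/ones -> 0xffff
vd[15] tail/ones -> 0xffff

vd = [213, 36, 235, 207, 40, 20, 92, 0, 79, 5, 164, 162, 65535, 65535, 65535, 65535]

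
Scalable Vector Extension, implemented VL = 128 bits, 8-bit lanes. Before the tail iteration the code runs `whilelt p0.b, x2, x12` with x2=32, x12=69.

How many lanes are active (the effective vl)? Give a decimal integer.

register lanes = 128/8 = 16
whilelt: lane j active iff 32+j < 69 → j < 37 → 16 active

vl = 16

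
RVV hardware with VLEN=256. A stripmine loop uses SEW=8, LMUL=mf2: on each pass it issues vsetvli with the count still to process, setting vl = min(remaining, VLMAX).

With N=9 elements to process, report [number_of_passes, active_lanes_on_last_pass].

lanes per group: 256·1/2/8 = 16
iterations = ceil(9/16) = 1; final-pass vl = 9

[iterations, last_vl] = [1, 9]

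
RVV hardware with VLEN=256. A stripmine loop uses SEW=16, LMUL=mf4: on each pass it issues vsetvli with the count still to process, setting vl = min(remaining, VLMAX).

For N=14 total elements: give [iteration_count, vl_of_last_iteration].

[iterations, last_vl] = [4, 2]

VLMAX = (256 × 1/4) / 16 = 4 lanes
14 elements at 4/iter → 4 passes, remainder 2 on the last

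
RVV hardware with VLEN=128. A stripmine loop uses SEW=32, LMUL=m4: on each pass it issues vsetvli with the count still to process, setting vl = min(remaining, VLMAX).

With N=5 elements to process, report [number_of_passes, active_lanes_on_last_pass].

lanes per group: 128·4/32 = 16
5 elements at 16/iter → 1 passes, remainder 5 on the last

[iterations, last_vl] = [1, 5]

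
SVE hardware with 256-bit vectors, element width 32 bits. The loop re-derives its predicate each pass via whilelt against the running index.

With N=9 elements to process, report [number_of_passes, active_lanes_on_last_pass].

[iterations, last_vl] = [2, 1]

register lanes = 256/32 = 8
N=9: ⌈9/8⌉ = 2 iters; last vl = 9 − 1×8 = 1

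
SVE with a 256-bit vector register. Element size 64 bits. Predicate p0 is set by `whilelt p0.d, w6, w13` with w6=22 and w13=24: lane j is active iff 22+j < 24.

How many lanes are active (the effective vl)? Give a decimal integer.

vl = 2

256-bit reg / 64-bit elem → 4 lanes
whilelt: lane j active iff 22+j < 24 → j < 2 → 2 active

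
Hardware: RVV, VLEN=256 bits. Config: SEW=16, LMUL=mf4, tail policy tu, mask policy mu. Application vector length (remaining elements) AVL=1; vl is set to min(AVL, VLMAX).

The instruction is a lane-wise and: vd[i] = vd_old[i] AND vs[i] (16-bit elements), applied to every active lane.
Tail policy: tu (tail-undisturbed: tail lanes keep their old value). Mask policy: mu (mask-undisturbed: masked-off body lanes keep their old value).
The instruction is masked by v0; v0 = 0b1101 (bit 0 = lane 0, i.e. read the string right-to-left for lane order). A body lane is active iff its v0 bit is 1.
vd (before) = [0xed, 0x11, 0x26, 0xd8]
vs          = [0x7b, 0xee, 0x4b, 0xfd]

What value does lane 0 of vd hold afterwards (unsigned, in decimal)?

vd[0] = 105

lanes per group: 256·1/4/16 = 4
AVL=1 ≤ VLMAX=4, so vl = 1
  i=0: and(0xed,0x7b) → 105
  i=1: tail/keep → 17
  i=2: tail/keep → 38
  i=3: tail/keep → 216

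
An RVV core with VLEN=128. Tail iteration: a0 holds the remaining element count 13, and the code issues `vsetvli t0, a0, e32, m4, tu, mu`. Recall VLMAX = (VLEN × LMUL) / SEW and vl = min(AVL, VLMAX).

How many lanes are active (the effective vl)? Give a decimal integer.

VLMAX = VLEN×LMUL/SEW = 128×4/32 = 16
vl ← min(13, 16) = 13

vl = 13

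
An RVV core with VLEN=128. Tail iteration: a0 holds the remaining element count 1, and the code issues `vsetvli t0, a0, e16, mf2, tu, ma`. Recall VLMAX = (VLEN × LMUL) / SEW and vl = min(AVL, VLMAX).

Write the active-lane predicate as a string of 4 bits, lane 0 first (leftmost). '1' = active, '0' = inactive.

VLMAX = VLEN×LMUL/SEW = 128×1/2/16 = 4
AVL=1 ≤ VLMAX=4, so vl = 1
bits (lane 0 leftmost): 1000

predicate = 1000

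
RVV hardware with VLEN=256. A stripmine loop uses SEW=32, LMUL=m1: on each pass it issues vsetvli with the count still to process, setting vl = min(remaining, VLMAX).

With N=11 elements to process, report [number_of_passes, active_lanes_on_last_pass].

[iterations, last_vl] = [2, 3]

lanes per group: 256·1/32 = 8
iterations = ceil(11/8) = 2; final-pass vl = 3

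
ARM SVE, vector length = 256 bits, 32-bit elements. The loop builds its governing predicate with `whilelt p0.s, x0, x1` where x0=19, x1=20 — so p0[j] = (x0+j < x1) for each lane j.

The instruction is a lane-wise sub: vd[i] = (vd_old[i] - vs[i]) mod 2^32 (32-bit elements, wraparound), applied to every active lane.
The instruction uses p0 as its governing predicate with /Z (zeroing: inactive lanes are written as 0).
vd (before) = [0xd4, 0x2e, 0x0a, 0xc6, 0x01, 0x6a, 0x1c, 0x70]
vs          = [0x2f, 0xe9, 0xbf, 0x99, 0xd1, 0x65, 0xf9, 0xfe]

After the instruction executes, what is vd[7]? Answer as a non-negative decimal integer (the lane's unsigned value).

register lanes = 256/32 = 8
active while 19+j < 20, i.e. j ∈ [0,1) capped at 8 ⇒ 1
lane  0: sub(0xd4,0x2f) ⇒ 0xa5
lane  1: tail/zero ⇒ 0x00
lane  2: tail/zero ⇒ 0x00
lane  3: tail/zero ⇒ 0x00
lane  4: tail/zero ⇒ 0x00
lane  5: tail/zero ⇒ 0x00
lane  6: tail/zero ⇒ 0x00
lane  7: tail/zero ⇒ 0x00

vd[7] = 0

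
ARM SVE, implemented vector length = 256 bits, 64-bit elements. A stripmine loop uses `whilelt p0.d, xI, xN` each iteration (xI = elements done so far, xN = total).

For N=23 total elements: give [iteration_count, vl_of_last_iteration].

[iterations, last_vl] = [6, 3]

register lanes = 256/64 = 4
23 elements at 4/iter → 6 passes, remainder 3 on the last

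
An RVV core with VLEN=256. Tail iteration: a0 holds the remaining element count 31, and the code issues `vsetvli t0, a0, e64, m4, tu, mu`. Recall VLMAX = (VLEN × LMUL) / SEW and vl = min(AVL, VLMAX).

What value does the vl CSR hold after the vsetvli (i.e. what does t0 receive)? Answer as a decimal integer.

VLMAX = VLEN×LMUL/SEW = 256×4/64 = 16
vl ← min(31, 16) = 16

vl = 16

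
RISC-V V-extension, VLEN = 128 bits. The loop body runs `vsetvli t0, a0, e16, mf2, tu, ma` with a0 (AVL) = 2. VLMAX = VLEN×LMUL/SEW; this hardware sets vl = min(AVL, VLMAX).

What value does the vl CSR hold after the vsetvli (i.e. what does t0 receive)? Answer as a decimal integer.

lanes per group: 128·1/2/16 = 4
AVL=2 ≤ VLMAX=4, so vl = 2

vl = 2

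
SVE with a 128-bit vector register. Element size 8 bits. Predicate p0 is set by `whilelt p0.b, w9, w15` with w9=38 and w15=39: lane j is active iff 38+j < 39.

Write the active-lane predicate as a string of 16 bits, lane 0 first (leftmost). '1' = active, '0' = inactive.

lane count: 128 div 8 = 16
p0[j] = (38+j < 39); true for j=0..0 → 1 lanes set
bits (lane 0 leftmost): 1000000000000000

predicate = 1000000000000000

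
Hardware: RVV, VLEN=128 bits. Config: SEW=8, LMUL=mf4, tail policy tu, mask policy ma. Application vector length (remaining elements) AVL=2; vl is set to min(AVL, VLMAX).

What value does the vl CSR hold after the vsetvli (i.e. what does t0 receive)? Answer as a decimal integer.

vl = 2

VLMAX = (128 × 1/4) / 8 = 4 lanes
vl = min(AVL, VLMAX) = min(2, 4) = 2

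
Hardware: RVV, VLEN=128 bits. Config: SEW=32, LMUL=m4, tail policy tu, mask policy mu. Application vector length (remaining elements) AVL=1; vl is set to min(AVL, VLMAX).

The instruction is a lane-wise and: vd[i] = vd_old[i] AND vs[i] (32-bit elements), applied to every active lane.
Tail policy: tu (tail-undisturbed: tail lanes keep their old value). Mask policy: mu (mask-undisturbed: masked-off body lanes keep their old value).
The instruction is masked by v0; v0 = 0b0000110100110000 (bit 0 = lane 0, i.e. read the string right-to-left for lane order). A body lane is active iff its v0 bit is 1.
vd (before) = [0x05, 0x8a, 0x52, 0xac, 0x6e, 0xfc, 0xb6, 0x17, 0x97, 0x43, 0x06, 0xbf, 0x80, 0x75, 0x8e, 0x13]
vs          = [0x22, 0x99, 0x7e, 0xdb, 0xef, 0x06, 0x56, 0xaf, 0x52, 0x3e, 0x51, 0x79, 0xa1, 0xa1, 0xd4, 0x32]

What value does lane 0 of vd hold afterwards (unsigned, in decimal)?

lanes per group: 128·4/32 = 16
vl = min(AVL, VLMAX) = min(1, 16) = 1
vd[0] mask-off/keep -> 0x05
vd[1] tail/keep -> 0x8a
vd[2] tail/keep -> 0x52
vd[3] tail/keep -> 0xac
vd[4] tail/keep -> 0x6e
vd[5] tail/keep -> 0xfc
vd[6] tail/keep -> 0xb6
vd[7] tail/keep -> 0x17
vd[8] tail/keep -> 0x97
vd[9] tail/keep -> 0x43
vd[10] tail/keep -> 0x06
vd[11] tail/keep -> 0xbf
vd[12] tail/keep -> 0x80
vd[13] tail/keep -> 0x75
vd[14] tail/keep -> 0x8e
vd[15] tail/keep -> 0x13

vd[0] = 5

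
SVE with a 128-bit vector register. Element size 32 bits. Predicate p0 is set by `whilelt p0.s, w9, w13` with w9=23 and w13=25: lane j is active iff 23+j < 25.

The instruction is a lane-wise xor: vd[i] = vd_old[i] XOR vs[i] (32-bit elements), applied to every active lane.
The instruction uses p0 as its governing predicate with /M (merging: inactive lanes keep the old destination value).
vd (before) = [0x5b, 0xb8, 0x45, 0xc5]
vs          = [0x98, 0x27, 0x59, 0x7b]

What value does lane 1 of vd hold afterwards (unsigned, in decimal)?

vd[1] = 159

register lanes = 128/32 = 4
active while 23+j < 25, i.e. j ∈ [0,2) capped at 4 ⇒ 2
  i=0: xor(0x5b,0x98) → 195
  i=1: xor(0xb8,0x27) → 159
  i=2: tail/keep → 69
  i=3: tail/keep → 197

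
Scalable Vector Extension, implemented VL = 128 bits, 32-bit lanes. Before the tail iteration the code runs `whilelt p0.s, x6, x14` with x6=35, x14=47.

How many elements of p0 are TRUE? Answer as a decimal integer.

register lanes = 128/32 = 4
whilelt: lane j active iff 35+j < 47 → j < 12 → 4 active

vl = 4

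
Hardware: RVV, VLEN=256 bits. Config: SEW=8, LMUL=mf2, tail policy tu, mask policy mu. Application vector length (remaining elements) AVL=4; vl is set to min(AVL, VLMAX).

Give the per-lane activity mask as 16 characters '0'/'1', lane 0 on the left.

lanes per group: 256·1/2/8 = 16
vl = min(AVL, VLMAX) = min(4, 16) = 4
bits (lane 0 leftmost): 1111000000000000

predicate = 1111000000000000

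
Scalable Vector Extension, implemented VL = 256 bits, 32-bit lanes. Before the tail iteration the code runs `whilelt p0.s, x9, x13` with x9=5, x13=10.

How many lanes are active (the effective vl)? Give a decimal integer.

vl = 5

256-bit reg / 32-bit elem → 8 lanes
whilelt: lane j active iff 5+j < 10 → j < 5 → 5 active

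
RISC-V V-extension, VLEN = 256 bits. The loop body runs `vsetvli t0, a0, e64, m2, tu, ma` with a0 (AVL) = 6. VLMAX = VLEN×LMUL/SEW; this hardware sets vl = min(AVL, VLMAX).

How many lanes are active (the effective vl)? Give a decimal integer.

VLMAX = (256 × 2) / 64 = 8 lanes
AVL=6 ≤ VLMAX=8, so vl = 6

vl = 6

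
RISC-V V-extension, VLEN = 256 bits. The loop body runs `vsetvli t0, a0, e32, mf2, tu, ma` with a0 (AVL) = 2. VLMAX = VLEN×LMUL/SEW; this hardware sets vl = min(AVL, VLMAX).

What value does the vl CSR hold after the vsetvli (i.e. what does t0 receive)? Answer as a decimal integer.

lanes per group: 256·1/2/32 = 4
AVL=2 ≤ VLMAX=4, so vl = 2

vl = 2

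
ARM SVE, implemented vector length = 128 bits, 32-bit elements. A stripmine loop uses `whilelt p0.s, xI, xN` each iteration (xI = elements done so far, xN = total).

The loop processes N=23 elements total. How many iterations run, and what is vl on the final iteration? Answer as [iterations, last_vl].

lane count: 128 div 32 = 4
N=23: ⌈23/4⌉ = 6 iters; last vl = 23 − 5×4 = 3

[iterations, last_vl] = [6, 3]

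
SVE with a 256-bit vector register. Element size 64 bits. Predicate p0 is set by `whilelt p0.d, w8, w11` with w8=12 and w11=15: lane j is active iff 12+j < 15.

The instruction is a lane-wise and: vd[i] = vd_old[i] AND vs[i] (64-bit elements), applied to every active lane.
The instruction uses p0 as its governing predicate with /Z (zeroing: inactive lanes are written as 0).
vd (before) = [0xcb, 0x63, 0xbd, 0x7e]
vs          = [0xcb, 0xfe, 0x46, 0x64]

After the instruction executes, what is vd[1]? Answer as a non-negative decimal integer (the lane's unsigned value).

lane count: 256 div 64 = 4
active while 12+j < 15, i.e. j ∈ [0,3) capped at 4 ⇒ 3
vd[0] and(0xcb,0xcb) -> 0xcb
vd[1] and(0x63,0xfe) -> 0x62
vd[2] and(0xbd,0x46) -> 0x04
vd[3] tail/zero -> 0x00

vd[1] = 98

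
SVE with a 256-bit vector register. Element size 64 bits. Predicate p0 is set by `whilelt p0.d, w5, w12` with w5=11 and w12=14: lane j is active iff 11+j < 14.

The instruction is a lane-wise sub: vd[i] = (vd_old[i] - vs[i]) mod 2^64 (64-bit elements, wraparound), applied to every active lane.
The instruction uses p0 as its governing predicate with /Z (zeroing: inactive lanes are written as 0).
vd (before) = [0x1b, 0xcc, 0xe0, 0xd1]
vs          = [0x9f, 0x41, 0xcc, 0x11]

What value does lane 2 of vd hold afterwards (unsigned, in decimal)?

vd[2] = 20

register lanes = 256/64 = 4
active while 11+j < 14, i.e. j ∈ [0,3) capped at 4 ⇒ 3
[0] sub(0x1b,0x9f) = 0xffffffffffffff7c
[1] sub(0xcc,0x41) = 0x8b
[2] sub(0xe0,0xcc) = 0x14
[3] tail/zero = 0x00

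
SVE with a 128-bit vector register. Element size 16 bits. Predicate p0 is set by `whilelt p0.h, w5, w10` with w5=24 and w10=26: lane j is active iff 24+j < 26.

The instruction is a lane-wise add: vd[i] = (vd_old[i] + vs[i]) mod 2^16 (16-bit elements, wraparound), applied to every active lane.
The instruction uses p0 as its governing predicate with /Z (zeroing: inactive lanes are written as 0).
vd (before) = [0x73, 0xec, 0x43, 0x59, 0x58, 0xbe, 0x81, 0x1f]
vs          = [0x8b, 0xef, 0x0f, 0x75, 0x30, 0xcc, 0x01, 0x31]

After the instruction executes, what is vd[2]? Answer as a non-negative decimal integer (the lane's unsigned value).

vd[2] = 0

128-bit reg / 16-bit elem → 8 lanes
p0[j] = (24+j < 26); true for j=0..1 → 2 lanes set
[0] add(0x73,0x8b) = 0xfe
[1] add(0xec,0xef) = 0x1db
[2] tail/zero = 0x00
[3] tail/zero = 0x00
[4] tail/zero = 0x00
[5] tail/zero = 0x00
[6] tail/zero = 0x00
[7] tail/zero = 0x00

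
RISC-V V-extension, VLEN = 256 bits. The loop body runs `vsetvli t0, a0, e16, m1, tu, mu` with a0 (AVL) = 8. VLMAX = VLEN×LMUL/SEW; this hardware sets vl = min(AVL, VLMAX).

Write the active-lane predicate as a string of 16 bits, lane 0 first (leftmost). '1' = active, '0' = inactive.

VLMAX = VLEN×LMUL/SEW = 256×1/16 = 16
AVL=8 ≤ VLMAX=16, so vl = 8
bits (lane 0 leftmost): 1111111100000000

predicate = 1111111100000000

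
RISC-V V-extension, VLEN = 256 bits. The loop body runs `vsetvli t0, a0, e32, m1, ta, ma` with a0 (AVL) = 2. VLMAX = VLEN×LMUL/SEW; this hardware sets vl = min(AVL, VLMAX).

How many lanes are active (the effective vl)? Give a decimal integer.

lanes per group: 256·1/32 = 8
AVL=2 ≤ VLMAX=8, so vl = 2

vl = 2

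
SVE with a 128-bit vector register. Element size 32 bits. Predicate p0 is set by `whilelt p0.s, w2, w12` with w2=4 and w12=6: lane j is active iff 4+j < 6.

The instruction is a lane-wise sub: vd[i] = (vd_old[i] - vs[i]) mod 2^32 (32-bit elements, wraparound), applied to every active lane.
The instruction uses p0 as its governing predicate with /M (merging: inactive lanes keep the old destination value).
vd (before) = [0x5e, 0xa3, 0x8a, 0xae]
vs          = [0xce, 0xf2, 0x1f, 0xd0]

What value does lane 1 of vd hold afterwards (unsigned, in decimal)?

128-bit reg / 32-bit elem → 4 lanes
active while 4+j < 6, i.e. j ∈ [0,2) capped at 4 ⇒ 2
  i=0: sub(0x5e,0xce) → 4294967184
  i=1: sub(0xa3,0xf2) → 4294967217
  i=2: tail/keep → 138
  i=3: tail/keep → 174

vd[1] = 4294967217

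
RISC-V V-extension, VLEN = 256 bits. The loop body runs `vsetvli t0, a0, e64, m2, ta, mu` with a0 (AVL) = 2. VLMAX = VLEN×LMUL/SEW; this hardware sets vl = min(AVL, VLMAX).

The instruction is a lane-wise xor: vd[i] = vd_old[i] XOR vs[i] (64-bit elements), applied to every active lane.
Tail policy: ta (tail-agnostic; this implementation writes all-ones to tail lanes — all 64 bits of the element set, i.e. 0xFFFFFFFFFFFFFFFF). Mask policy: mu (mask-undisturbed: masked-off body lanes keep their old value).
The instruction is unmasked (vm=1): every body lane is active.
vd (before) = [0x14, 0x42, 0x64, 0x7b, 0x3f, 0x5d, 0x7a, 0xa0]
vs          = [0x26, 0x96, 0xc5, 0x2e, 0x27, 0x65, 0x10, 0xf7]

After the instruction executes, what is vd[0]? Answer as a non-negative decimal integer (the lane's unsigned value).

VLMAX = (256 × 2) / 64 = 8 lanes
vl ← min(2, 8) = 2
lane  0: xor(0x14,0x26) ⇒ 0x32
lane  1: xor(0x42,0x96) ⇒ 0xd4
lane  2: tail/ones ⇒ 0xffffffffffffffff
lane  3: tail/ones ⇒ 0xffffffffffffffff
lane  4: tail/ones ⇒ 0xffffffffffffffff
lane  5: tail/ones ⇒ 0xffffffffffffffff
lane  6: tail/ones ⇒ 0xffffffffffffffff
lane  7: tail/ones ⇒ 0xffffffffffffffff

vd[0] = 50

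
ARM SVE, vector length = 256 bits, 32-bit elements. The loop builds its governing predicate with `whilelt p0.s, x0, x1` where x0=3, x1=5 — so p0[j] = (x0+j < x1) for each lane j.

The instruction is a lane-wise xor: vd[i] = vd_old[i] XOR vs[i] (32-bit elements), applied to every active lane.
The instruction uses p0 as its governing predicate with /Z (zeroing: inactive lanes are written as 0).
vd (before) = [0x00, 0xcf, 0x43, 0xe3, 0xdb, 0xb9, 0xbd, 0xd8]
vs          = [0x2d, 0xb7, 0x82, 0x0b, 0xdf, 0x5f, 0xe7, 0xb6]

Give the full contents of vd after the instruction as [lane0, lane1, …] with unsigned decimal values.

vd = [45, 120, 0, 0, 0, 0, 0, 0]

lane count: 256 div 32 = 8
whilelt: lane j active iff 3+j < 5 → j < 2 → 2 active
lane  0: xor(0x00,0x2d) ⇒ 0x2d
lane  1: xor(0xcf,0xb7) ⇒ 0x78
lane  2: tail/zero ⇒ 0x00
lane  3: tail/zero ⇒ 0x00
lane  4: tail/zero ⇒ 0x00
lane  5: tail/zero ⇒ 0x00
lane  6: tail/zero ⇒ 0x00
lane  7: tail/zero ⇒ 0x00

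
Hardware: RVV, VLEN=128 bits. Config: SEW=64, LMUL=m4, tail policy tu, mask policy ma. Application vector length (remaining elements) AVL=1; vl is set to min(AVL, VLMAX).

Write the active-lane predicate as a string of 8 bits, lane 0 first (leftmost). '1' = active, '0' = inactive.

VLMAX = VLEN×LMUL/SEW = 128×4/64 = 8
vl ← min(1, 8) = 1
bits (lane 0 leftmost): 10000000

predicate = 10000000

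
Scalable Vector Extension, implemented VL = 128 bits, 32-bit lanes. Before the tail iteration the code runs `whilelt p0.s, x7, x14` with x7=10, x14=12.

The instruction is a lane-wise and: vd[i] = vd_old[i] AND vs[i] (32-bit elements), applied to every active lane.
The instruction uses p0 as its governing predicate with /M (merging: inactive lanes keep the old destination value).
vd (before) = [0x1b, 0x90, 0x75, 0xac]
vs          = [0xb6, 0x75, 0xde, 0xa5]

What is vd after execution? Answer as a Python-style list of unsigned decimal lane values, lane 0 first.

vd = [18, 16, 117, 172]

lane count: 128 div 32 = 4
whilelt: lane j active iff 10+j < 12 → j < 2 → 2 active
  i=0: and(0x1b,0xb6) → 18
  i=1: and(0x90,0x75) → 16
  i=2: tail/keep → 117
  i=3: tail/keep → 172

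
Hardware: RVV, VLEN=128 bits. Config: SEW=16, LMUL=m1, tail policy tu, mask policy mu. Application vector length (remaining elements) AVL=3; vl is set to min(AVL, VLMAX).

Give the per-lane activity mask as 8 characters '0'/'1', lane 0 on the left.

VLMAX = VLEN×LMUL/SEW = 128×1/16 = 8
vl ← min(3, 8) = 3
bits (lane 0 leftmost): 11100000

predicate = 11100000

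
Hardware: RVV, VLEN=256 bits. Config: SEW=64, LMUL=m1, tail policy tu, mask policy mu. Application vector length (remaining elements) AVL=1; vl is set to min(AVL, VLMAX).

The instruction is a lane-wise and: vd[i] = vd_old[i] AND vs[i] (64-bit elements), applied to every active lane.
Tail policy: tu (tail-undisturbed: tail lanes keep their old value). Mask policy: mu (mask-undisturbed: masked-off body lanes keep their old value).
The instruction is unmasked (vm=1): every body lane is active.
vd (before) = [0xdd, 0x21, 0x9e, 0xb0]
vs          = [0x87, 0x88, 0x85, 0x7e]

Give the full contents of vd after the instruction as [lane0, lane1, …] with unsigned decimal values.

VLMAX = (256 × 1) / 64 = 4 lanes
AVL=1 ≤ VLMAX=4, so vl = 1
vd[0] and(0xdd,0x87) -> 0x85
vd[1] tail/keep -> 0x21
vd[2] tail/keep -> 0x9e
vd[3] tail/keep -> 0xb0

vd = [133, 33, 158, 176]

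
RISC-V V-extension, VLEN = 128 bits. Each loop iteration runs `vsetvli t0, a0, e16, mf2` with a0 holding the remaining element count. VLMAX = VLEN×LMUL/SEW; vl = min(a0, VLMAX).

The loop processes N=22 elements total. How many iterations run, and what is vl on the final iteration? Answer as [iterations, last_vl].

[iterations, last_vl] = [6, 2]

VLMAX = VLEN×LMUL/SEW = 128×1/2/16 = 4
22 elements at 4/iter → 6 passes, remainder 2 on the last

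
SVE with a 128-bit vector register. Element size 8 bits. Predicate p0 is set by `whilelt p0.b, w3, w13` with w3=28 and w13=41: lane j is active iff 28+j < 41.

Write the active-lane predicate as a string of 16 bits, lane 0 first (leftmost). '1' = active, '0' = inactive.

register lanes = 128/8 = 16
active while 28+j < 41, i.e. j ∈ [0,13) capped at 16 ⇒ 13
bits (lane 0 leftmost): 1111111111111000

predicate = 1111111111111000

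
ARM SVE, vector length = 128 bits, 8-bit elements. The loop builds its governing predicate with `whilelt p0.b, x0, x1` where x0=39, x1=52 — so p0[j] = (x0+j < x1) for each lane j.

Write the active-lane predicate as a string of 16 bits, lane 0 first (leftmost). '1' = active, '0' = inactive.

128-bit reg / 8-bit elem → 16 lanes
active while 39+j < 52, i.e. j ∈ [0,13) capped at 16 ⇒ 13
bits (lane 0 leftmost): 1111111111111000

predicate = 1111111111111000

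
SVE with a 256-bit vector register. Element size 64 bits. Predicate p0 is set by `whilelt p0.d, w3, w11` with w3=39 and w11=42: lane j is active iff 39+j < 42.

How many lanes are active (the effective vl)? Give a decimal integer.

256-bit reg / 64-bit elem → 4 lanes
p0[j] = (39+j < 42); true for j=0..2 → 3 lanes set

vl = 3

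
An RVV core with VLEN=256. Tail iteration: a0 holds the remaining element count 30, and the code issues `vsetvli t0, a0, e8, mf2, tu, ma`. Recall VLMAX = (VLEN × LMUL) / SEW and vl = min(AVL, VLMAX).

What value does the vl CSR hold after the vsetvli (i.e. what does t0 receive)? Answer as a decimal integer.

vl = 16

VLMAX = (256 × 1/2) / 8 = 16 lanes
vl = min(AVL, VLMAX) = min(30, 16) = 16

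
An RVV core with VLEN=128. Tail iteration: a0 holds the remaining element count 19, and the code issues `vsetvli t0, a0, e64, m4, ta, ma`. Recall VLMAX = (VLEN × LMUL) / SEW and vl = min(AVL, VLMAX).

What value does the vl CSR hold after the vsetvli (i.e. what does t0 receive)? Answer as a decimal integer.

VLMAX = (128 × 4) / 64 = 8 lanes
vl = min(AVL, VLMAX) = min(19, 8) = 8

vl = 8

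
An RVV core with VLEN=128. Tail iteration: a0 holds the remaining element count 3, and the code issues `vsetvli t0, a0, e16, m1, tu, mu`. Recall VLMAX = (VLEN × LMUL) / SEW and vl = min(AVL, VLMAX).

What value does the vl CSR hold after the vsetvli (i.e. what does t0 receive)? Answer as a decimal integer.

VLMAX = VLEN×LMUL/SEW = 128×1/16 = 8
AVL=3 ≤ VLMAX=8, so vl = 3

vl = 3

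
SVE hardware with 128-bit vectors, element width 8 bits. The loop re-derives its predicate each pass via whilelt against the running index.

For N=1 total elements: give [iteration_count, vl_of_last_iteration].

[iterations, last_vl] = [1, 1]

register lanes = 128/8 = 16
N=1: ⌈1/16⌉ = 1 iters; last vl = 1 − 0×16 = 1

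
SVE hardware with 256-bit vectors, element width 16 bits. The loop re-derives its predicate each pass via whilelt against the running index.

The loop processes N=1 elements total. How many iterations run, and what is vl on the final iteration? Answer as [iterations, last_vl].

[iterations, last_vl] = [1, 1]

register lanes = 256/16 = 16
N=1: ⌈1/16⌉ = 1 iters; last vl = 1 − 0×16 = 1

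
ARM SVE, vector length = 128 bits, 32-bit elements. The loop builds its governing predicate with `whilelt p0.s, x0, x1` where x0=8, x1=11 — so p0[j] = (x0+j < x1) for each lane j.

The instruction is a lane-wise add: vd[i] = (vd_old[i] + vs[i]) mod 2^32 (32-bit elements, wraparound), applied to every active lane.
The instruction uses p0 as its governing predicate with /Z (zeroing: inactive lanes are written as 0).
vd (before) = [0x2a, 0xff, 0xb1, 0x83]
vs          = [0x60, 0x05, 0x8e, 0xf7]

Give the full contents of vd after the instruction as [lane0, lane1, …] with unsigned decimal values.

vd = [138, 260, 319, 0]

register lanes = 128/32 = 4
whilelt: lane j active iff 8+j < 11 → j < 3 → 3 active
  i=0: add(0x2a,0x60) → 138
  i=1: add(0xff,0x05) → 260
  i=2: add(0xb1,0x8e) → 319
  i=3: tail/zero → 0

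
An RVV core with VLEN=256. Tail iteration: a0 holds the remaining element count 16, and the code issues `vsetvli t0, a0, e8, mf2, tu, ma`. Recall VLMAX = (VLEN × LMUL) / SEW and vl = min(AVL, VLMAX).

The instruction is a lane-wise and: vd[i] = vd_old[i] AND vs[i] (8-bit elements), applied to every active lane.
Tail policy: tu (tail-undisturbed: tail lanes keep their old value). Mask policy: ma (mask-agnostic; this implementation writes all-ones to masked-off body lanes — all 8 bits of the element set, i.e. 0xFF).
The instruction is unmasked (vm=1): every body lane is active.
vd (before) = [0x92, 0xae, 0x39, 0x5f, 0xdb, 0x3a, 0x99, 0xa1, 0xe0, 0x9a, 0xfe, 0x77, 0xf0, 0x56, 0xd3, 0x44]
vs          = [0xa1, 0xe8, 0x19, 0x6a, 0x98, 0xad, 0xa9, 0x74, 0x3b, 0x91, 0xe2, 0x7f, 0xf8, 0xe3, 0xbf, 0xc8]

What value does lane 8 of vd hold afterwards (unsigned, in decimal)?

VLMAX = VLEN×LMUL/SEW = 256×1/2/8 = 16
AVL=16 ≤ VLMAX=16, so vl = 16
[0] and(0x92,0xa1) = 0x80
[1] and(0xae,0xe8) = 0xa8
[2] and(0x39,0x19) = 0x19
[3] and(0x5f,0x6a) = 0x4a
[4] and(0xdb,0x98) = 0x98
[5] and(0x3a,0xad) = 0x28
[6] and(0x99,0xa9) = 0x89
[7] and(0xa1,0x74) = 0x20
[8] and(0xe0,0x3b) = 0x20
[9] and(0x9a,0x91) = 0x90
[10] and(0xfe,0xe2) = 0xe2
[11] and(0x77,0x7f) = 0x77
[12] and(0xf0,0xf8) = 0xf0
[13] and(0x56,0xe3) = 0x42
[14] and(0xd3,0xbf) = 0x93
[15] and(0x44,0xc8) = 0x40

vd[8] = 32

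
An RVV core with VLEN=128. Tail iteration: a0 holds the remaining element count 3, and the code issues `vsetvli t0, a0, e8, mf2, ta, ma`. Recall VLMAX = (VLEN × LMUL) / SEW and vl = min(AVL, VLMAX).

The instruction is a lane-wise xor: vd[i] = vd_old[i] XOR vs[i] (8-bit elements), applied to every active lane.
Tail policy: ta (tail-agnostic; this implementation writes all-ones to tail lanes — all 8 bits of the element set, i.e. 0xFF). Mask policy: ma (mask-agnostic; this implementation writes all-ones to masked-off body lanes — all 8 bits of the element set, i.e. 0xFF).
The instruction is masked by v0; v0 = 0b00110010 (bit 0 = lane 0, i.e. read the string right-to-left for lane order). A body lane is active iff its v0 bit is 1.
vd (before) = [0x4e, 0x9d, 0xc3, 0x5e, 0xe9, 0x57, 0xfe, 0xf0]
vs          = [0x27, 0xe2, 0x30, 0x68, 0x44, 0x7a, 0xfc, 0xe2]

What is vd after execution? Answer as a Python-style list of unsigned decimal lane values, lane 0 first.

vd = [255, 127, 255, 255, 255, 255, 255, 255]

VLMAX = VLEN×LMUL/SEW = 128×1/2/8 = 8
vl ← min(3, 8) = 3
lane  0: mask-off/ones ⇒ 0xff
lane  1: xor(0x9d,0xe2) ⇒ 0x7f
lane  2: mask-off/ones ⇒ 0xff
lane  3: tail/ones ⇒ 0xff
lane  4: tail/ones ⇒ 0xff
lane  5: tail/ones ⇒ 0xff
lane  6: tail/ones ⇒ 0xff
lane  7: tail/ones ⇒ 0xff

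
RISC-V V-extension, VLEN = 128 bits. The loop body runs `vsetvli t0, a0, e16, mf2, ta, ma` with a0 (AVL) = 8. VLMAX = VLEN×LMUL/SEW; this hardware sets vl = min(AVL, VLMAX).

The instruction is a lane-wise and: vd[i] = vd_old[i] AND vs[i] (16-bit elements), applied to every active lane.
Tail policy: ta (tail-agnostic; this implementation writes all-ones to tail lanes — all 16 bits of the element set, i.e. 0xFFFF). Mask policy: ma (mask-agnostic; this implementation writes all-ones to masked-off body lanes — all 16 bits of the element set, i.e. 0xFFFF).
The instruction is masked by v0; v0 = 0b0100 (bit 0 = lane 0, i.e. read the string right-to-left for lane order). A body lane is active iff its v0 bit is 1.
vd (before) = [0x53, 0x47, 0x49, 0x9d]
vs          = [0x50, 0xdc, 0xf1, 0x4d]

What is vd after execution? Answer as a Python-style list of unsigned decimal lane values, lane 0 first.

VLMAX = VLEN×LMUL/SEW = 128×1/2/16 = 4
vl = min(AVL, VLMAX) = min(8, 4) = 4
vd[0] mask-off/ones -> 0xffff
vd[1] mask-off/ones -> 0xffff
vd[2] and(0x49,0xf1) -> 0x41
vd[3] mask-off/ones -> 0xffff

vd = [65535, 65535, 65, 65535]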